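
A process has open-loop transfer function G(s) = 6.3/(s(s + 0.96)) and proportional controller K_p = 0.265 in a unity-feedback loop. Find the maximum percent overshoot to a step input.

28.4%

From 1 + K_pG(s) = 0: s² + 0.96s + 1.669 = 0 ⇒ ω_n = 1.292, ζ = 0.3715.
%OS = 100·exp(−πζ/√(1−ζ²)) = 100·exp(−π·0.3715/√0.862) = 28.4%.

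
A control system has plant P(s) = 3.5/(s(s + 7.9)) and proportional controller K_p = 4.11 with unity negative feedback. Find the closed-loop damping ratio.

With unity feedback the closed-loop characteristic equation is s² + 7.9s + 4.11·3.5 = s² + 7.9s + 14.39 = 0.
So ω_n² = 14.39 ⇒ ω_n = 3.793 rad/s, and ζ = 7.9/(2ω_n) = 1.04.

ζ = 1.04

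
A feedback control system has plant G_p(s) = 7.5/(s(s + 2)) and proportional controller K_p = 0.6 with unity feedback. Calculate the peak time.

T_p = 1.68 s

Closed-loop characteristic equation: s² + 2s + 4.5 = 0, so ω_n = 2.121 rad/s and ζ = 2/(2·2.121) = 0.4714.
Damped frequency ω_d = ω_n√(1−ζ²) = 1.871 rad/s, so peak time T_p = π/ω_d = 1.68 s.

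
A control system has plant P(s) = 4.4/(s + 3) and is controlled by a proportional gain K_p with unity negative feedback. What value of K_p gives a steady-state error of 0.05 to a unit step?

K_p = 13

The loop is type 0, so e_ss(step) = 1/(1 + K_pos) with K_pos = K_p·P(0).
P(0) = 1.467. Require 1/(1 + K_p·1.467) = 0.05, so 1 + 1.467·K_p = 20.
K_p = (20 − 1)/1.467 = 13.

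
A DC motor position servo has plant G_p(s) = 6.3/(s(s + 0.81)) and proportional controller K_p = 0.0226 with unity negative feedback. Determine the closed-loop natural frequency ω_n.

With unity feedback the closed-loop characteristic equation is s² + 0.81s + 0.0226·6.3 = s² + 0.81s + 0.1424 = 0.
So ω_n² = 0.1424 ⇒ ω_n = 0.3773 rad/s, and ζ = 0.81/(2ω_n) = 1.07.

ω_n = 0.377 rad/s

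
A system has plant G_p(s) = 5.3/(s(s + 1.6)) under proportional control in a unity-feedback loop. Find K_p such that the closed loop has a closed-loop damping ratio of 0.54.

Closed-loop characteristic equation: s² + 1.6s + K_p·5.3 = 0.
So ω_n = √(5.3K_p) and 2ζω_n = 1.6, giving ζ = 1.6/(2√(5.3K_p)).
Setting ζ = 0.54: √(5.3K_p) = 1.6/(2·0.54) = 1.481, so K_p = 2.195/5.3 = 0.414.

K_p = 0.414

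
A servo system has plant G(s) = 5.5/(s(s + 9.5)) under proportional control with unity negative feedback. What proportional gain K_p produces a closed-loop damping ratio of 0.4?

K_p = 25.6

Closed-loop characteristic equation: s² + 9.5s + K_p·5.5 = 0.
So ω_n = √(5.5K_p) and 2ζω_n = 9.5, giving ζ = 9.5/(2√(5.5K_p)).
Setting ζ = 0.4: √(5.5K_p) = 9.5/(2·0.4) = 11.88, so K_p = 141/5.5 = 25.6.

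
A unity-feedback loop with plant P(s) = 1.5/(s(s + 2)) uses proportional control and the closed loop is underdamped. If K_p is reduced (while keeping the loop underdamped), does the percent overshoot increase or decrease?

ζ = 2/(2√(1.5K_p)) rises as K_p falls; higher damping means less overshoot.

decrease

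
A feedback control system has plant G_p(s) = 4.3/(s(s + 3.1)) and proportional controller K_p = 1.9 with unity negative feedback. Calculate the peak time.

Closed-loop characteristic equation: s² + 3.1s + 8.17 = 0, so ω_n = 2.858 rad/s and ζ = 3.1/(2·2.858) = 0.5423.
Damped frequency ω_d = ω_n√(1−ζ²) = 2.402 rad/s, so peak time T_p = π/ω_d = 1.31 s.

T_p = 1.31 s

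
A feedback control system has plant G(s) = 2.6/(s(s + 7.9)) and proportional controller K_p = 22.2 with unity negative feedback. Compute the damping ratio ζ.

With unity feedback the closed-loop characteristic equation is s² + 7.9s + 22.2·2.6 = s² + 7.9s + 57.72 = 0.
Matching s² + 2ζω_n s + ω_n²: ω_n = √57.72 = 7.597 rad/s and 2ζω_n = 7.9, so ζ = 7.9/(2·7.597) = 0.52.

ζ = 0.52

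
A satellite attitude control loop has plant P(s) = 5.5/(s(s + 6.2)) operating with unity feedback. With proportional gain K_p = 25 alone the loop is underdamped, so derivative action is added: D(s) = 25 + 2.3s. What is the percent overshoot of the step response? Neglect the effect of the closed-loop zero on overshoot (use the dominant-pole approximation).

Forward path: (25 + 2.3s)·5.5/(s(s+6.2)). The closed-loop characteristic equation is s² + (6.2 + 5.5·2.3)s + 5.5·25 = 0.
That is s² + 18.85s + 137.5 = 0, so ω_n = 11.73 rad/s and ζ = 18.85/(2·11.73) = 0.8038.
%OS = 100·exp(−πζ/√(1−ζ²)) = 1.43%.

1.43%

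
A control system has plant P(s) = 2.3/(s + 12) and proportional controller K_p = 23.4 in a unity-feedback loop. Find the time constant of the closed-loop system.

τ = 0.0152 s

Closed-loop transfer function: T(s) = K_p·P(s)/(1 + K_p·P(s)) = 53.82/(s + 12 + 53.82) = 53.82/(s + 65.82).
Time constant τ = 1/65.82 = 0.0152 s.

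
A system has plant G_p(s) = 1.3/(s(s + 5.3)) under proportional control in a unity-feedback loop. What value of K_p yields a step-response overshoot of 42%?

K_p = 76.2

From %OS = 100·exp(−πζ/√(1−ζ²)) = 42%, ζ = −ln(0.42)/√(π²+ln²(0.42)) = 0.2662.
Characteristic equation s² + 5.3s + 1.3K_p = 0 gives ζ = 5.3/(2√(1.3K_p)).
Setting ζ = 0.2662: √(1.3K_p) = 5.3/(2·0.2662) = 9.956, so K_p = 99.12/1.3 = 76.2.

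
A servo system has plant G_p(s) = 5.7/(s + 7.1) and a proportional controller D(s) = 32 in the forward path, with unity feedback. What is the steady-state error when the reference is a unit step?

The loop is type 0. Static position error constant K_pos = D(0)·G_p(0) = 32·0.8028 = 25.69.
Steady-state error to a unit step: e_ss = 1/(1+K_pos) = 1/26.69 = 0.0375.

0.0375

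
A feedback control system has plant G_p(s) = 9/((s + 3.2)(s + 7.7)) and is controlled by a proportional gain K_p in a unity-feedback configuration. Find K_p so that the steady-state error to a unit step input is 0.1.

K_p = 24.6

Steady-state error for a unit step on this type-0 loop is 1/(1 + K_p·G_p(0)).
G_p(0) = 0.3653. Require 1/(1 + K_p·0.3653) = 0.1, so 1 + 0.3653·K_p = 10.
K_p = (10 − 1)/0.3653 = 24.6.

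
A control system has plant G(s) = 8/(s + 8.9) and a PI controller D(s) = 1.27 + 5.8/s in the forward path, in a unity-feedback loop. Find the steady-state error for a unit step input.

The open loop D(s)G(s) has a pole at the origin (type 1), so the static position error constant is infinite and e_ss = 1/(1+∞) = 0.

0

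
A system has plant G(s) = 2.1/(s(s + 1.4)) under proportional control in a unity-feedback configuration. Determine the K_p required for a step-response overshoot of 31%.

From %OS = 100·exp(−πζ/√(1−ζ²)) = 31%, ζ = −ln(0.31)/√(π²+ln²(0.31)) = 0.3493.
Characteristic equation s² + 1.4s + 2.1K_p = 0 gives ζ = 1.4/(2√(2.1K_p)).
Setting ζ = 0.3493: √(2.1K_p) = 1.4/(2·0.3493) = 2.004, so K_p = 4.016/2.1 = 1.91.

K_p = 1.91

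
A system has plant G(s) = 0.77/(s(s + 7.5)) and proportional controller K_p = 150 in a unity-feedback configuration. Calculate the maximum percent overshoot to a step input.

The closed-loop denominator s² + 7.5s + 115.5 gives ω_n = √115.5 = 10.75 and ζ = 7.5/(2ω_n) = 0.3489.
%OS = 100·exp(−πζ/√(1−ζ²)) = 100·exp(−π·0.3489/√0.8782) = 31%.

31%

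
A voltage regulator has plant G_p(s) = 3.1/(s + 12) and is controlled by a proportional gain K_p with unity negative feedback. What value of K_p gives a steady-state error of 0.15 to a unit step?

K_p = 21.9

Steady-state error for a unit step on this type-0 loop is 1/(1 + K_p·G_p(0)).
G_p(0) = 0.2583. Require 1/(1 + K_p·0.2583) = 0.15, so 1 + 0.2583·K_p = 6.667.
K_p = (6.667 − 1)/0.2583 = 21.9.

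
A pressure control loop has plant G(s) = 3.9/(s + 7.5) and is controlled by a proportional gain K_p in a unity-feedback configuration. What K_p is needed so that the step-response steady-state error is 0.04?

K_p = 46.2

For a type-0 loop with proportional control, e_ss = 1/(1 + K_p·G(0)).
G(0) = 0.52. Require 1/(1 + K_p·0.52) = 0.04, so 1 + 0.52·K_p = 25.
K_p = (25 − 1)/0.52 = 46.2.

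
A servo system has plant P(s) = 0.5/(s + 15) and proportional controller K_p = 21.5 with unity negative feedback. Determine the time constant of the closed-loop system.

Closed-loop transfer function: T(s) = K_p·P(s)/(1 + K_p·P(s)) = 10.75/(s + 15 + 10.75) = 10.75/(s + 25.75).
Time constant τ = 1/25.75 = 0.0388 s.

τ = 0.0388 s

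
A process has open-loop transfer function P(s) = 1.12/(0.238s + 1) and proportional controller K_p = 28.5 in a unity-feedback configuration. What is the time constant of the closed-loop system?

Closed loop: T(s) = K_p·P/(1+K_p·P) = 31.92/(0.238s + 1 + 31.92), with pole at s = −(1 + 31.92)/0.238 = −138.3.
Closed-loop time constant τ = 1/138.3 = 0.00723 s.

τ = 0.00723 s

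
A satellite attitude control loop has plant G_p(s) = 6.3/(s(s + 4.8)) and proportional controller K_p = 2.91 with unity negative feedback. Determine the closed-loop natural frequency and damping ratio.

ω_n = 4.28 rad/s, ζ = 0.561

The closed-loop denominator is s(s+4.8) + 2.91·6.3 = s² + 4.8s + 18.33.
So ω_n² = 18.33 ⇒ ω_n = 4.282 rad/s, and ζ = 4.8/(2ω_n) = 0.561.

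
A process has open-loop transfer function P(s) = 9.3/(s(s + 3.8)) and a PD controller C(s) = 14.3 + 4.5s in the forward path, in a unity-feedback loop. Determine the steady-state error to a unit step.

0

The open loop C(s)P(s) has a pole at the origin (type 1), so the static position error constant is infinite and e_ss = 1/(1+∞) = 0.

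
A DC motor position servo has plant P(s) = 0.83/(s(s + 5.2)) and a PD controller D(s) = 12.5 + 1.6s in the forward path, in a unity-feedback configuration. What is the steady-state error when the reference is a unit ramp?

0.501

The loop has one pole at the origin (type 1). Velocity error constant K_v = lim_{s→0} s·D(s)P(s) = 12.5·0.83/5.2 = 1.995.
Steady-state error to a unit ramp: e_ss = 1/K_v = 0.501.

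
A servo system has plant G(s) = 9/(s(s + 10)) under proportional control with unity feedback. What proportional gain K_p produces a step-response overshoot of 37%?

From %OS = 100·exp(−πζ/√(1−ζ²)) = 37%, ζ = −ln(0.37)/√(π²+ln²(0.37)) = 0.3017.
Characteristic equation s² + 10s + 9K_p = 0 gives ζ = 10/(2√(9K_p)).
Setting ζ = 0.3017: √(9K_p) = 10/(2·0.3017) = 16.57, so K_p = 274.6/9 = 30.5.

K_p = 30.5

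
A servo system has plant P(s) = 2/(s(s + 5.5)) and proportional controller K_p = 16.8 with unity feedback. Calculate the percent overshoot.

18.4%

From 1 + K_pP(s) = 0: s² + 5.5s + 33.6 = 0 ⇒ ω_n = 5.797, ζ = 0.4744.
%OS = 100·exp(−πζ/√(1−ζ²)) = 100·exp(−π·0.4744/√0.7749) = 18.4%.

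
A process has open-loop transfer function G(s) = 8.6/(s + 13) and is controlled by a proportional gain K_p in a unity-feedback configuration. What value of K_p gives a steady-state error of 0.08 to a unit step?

K_p = 17.4

For a type-0 loop with proportional control, e_ss = 1/(1 + K_p·G(0)).
G(0) = 0.6615. Require 1/(1 + K_p·0.6615) = 0.08, so 1 + 0.6615·K_p = 12.5.
K_p = (12.5 − 1)/0.6615 = 17.4.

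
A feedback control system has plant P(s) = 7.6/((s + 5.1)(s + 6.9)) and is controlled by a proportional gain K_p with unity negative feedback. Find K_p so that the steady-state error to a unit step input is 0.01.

The loop is type 0, so e_ss(step) = 1/(1 + K_pos) with K_pos = K_p·P(0).
P(0) = 0.216. Require 1/(1 + K_p·0.216) = 0.01, so 1 + 0.216·K_p = 100.
K_p = (100 − 1)/0.216 = 458.

K_p = 458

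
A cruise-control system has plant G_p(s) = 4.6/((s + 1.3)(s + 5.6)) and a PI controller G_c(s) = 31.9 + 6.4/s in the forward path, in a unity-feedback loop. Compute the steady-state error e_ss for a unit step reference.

0

The open loop G_c(s)G_p(s) has a pole at the origin (type 1), so the static position error constant is infinite and e_ss = 1/(1+∞) = 0.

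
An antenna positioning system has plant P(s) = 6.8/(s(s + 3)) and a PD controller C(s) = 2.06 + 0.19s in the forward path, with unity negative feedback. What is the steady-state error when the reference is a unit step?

0

The open loop C(s)P(s) has a pole at the origin (type 1), so the static position error constant is infinite and e_ss = 1/(1+∞) = 0.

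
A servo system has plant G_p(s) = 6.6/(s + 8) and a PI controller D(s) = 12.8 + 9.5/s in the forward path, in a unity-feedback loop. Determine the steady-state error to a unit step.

The open loop D(s)G_p(s) has a pole at the origin (type 1), so the static position error constant is infinite and e_ss = 1/(1+∞) = 0.

0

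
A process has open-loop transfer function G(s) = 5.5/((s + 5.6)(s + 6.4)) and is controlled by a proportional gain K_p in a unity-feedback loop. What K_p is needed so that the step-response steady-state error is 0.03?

K_p = 211

The loop is type 0, so e_ss(step) = 1/(1 + K_pos) with K_pos = K_p·G(0).
G(0) = 0.1535. Require 1/(1 + K_p·0.1535) = 0.03, so 1 + 0.1535·K_p = 33.33.
K_p = (33.33 − 1)/0.1535 = 211.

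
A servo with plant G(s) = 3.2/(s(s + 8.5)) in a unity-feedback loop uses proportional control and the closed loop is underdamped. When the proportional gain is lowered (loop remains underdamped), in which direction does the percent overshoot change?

decrease

ζ = 8.5/(2√(3.2K_p)) rises as K_p falls; higher damping means less overshoot.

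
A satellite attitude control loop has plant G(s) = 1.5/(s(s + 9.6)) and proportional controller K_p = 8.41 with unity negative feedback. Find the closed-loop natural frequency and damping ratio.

ω_n = 3.55 rad/s, ζ = 1.35

1 + K_p·G(s) = 0 gives s² + 9.6s + 12.62 = 0.
So ω_n² = 12.62 ⇒ ω_n = 3.552 rad/s, and ζ = 9.6/(2ω_n) = 1.35.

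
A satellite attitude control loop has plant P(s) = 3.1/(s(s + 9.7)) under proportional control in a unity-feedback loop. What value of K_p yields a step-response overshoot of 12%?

K_p = 24.2

From %OS = 100·exp(−πζ/√(1−ζ²)) = 12%, ζ = −ln(0.12)/√(π²+ln²(0.12)) = 0.5594.
Characteristic equation s² + 9.7s + 3.1K_p = 0 gives ζ = 9.7/(2√(3.1K_p)).
Setting ζ = 0.5594: √(3.1K_p) = 9.7/(2·0.5594) = 8.67, so K_p = 75.16/3.1 = 24.2.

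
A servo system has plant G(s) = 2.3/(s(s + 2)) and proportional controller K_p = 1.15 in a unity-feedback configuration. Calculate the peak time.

Closed-loop characteristic equation: s² + 2s + 2.645 = 0, so ω_n = 1.626 rad/s and ζ = 2/(2·1.626) = 0.6149.
Damped frequency ω_d = ω_n√(1−ζ²) = 1.283 rad/s, so peak time T_p = π/ω_d = 2.45 s.

T_p = 2.45 s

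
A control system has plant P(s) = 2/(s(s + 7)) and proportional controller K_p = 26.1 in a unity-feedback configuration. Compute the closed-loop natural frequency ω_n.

1 + K_p·P(s) = 0 gives s² + 7s + 52.2 = 0.
Matching s² + 2ζω_n s + ω_n²: ω_n = √52.2 = 7.225 rad/s and 2ζω_n = 7, so ζ = 7/(2·7.225) = 0.484.

ω_n = 7.22 rad/s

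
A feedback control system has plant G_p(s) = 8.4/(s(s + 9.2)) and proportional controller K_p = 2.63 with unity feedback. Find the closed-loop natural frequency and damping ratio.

ω_n = 4.7 rad/s, ζ = 0.979

With unity feedback the closed-loop characteristic equation is s² + 9.2s + 2.63·8.4 = s² + 9.2s + 22.09 = 0.
So ω_n² = 22.09 ⇒ ω_n = 4.7 rad/s, and ζ = 9.2/(2ω_n) = 0.979.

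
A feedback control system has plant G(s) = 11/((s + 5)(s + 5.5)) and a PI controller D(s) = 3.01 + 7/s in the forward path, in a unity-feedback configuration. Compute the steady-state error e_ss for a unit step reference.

0

The open loop D(s)G(s) has a pole at the origin (type 1), so the static position error constant is infinite and e_ss = 1/(1+∞) = 0.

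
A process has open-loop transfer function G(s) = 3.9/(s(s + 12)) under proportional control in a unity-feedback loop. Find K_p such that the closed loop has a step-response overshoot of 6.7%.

From %OS = 100·exp(−πζ/√(1−ζ²)) = 6.7%, ζ = −ln(0.067)/√(π²+ln²(0.067)) = 0.6522.
Characteristic equation s² + 12s + 3.9K_p = 0 gives ζ = 12/(2√(3.9K_p)).
Setting ζ = 0.6522: √(3.9K_p) = 12/(2·0.6522) = 9.199, so K_p = 84.63/3.9 = 21.7.

K_p = 21.7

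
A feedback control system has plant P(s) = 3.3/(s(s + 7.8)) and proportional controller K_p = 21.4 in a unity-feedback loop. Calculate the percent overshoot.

From 1 + K_pP(s) = 0: s² + 7.8s + 70.62 = 0 ⇒ ω_n = 8.404, ζ = 0.4641.
%OS = 100·exp(−πζ/√(1−ζ²)) = 100·exp(−π·0.4641/√0.7846) = 19.3%.

19.3%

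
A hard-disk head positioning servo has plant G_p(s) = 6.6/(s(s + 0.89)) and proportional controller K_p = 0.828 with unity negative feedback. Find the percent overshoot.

The closed-loop denominator s² + 0.89s + 5.465 gives ω_n = √5.465 = 2.338 and ζ = 0.89/(2ω_n) = 0.1904.
%OS = 100·exp(−πζ/√(1−ζ²)) = 100·exp(−π·0.1904/√0.9638) = 54.4%.

54.4%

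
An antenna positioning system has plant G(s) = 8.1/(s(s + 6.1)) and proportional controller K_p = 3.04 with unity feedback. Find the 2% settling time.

The closed-loop denominator s² + 6.1s + 24.62 gives ω_n = √24.62 = 4.962 and ζ = 6.1/(2ω_n) = 0.6146.
2% settling time T_s ≈ 4/(ζω_n) = 4/3.05 = 1.31 s.

T_s ≈ 1.31 s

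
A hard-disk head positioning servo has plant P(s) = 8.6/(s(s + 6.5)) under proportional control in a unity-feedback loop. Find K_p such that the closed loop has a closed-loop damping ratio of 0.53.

K_p = 4.37

Closed-loop characteristic equation: s² + 6.5s + K_p·8.6 = 0.
So ω_n = √(8.6K_p) and 2ζω_n = 6.5, giving ζ = 6.5/(2√(8.6K_p)).
Setting ζ = 0.53: √(8.6K_p) = 6.5/(2·0.53) = 6.132, so K_p = 37.6/8.6 = 4.37.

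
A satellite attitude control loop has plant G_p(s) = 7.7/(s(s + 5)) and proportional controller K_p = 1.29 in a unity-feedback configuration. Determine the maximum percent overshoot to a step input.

1.67%

From 1 + K_pG_p(s) = 0: s² + 5s + 9.933 = 0 ⇒ ω_n = 3.152, ζ = 0.7932.
%OS = 100·exp(−πζ/√(1−ζ²)) = 100·exp(−π·0.7932/√0.3708) = 1.67%.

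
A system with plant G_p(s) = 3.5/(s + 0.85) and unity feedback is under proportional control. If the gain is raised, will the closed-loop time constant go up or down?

decrease

The closed-loop bandwidth 0.85+K_p·3.5 grows with K_p, so τ shrinks.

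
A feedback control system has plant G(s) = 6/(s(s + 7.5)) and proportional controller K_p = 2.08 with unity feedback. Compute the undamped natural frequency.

The closed-loop denominator is s(s+7.5) + 2.08·6 = s² + 7.5s + 12.48.
Matching s² + 2ζω_n s + ω_n²: ω_n = √12.48 = 3.533 rad/s and 2ζω_n = 7.5, so ζ = 7.5/(2·3.533) = 1.06.

ω_n = 3.53 rad/s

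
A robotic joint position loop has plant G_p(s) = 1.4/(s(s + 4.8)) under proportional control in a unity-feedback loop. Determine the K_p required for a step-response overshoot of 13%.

From %OS = 100·exp(−πζ/√(1−ζ²)) = 13%, ζ = −ln(0.13)/√(π²+ln²(0.13)) = 0.5446.
Characteristic equation s² + 4.8s + 1.4K_p = 0 gives ζ = 4.8/(2√(1.4K_p)).
Setting ζ = 0.5446: √(1.4K_p) = 4.8/(2·0.5446) = 4.407, so K_p = 19.42/1.4 = 13.9.

K_p = 13.9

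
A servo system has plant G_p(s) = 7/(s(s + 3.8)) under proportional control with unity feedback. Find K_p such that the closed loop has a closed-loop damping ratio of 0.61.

Closed-loop characteristic equation: s² + 3.8s + K_p·7 = 0.
So ω_n = √(7K_p) and 2ζω_n = 3.8, giving ζ = 3.8/(2√(7K_p)).
Setting ζ = 0.61: √(7K_p) = 3.8/(2·0.61) = 3.115, so K_p = 9.702/7 = 1.39.

K_p = 1.39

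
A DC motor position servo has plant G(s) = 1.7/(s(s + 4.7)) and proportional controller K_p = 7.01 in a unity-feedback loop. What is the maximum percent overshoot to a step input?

5.4%

From 1 + K_pG(s) = 0: s² + 4.7s + 11.92 = 0 ⇒ ω_n = 3.452, ζ = 0.6807.
%OS = 100·exp(−πζ/√(1−ζ²)) = 100·exp(−π·0.6807/√0.5366) = 5.4%.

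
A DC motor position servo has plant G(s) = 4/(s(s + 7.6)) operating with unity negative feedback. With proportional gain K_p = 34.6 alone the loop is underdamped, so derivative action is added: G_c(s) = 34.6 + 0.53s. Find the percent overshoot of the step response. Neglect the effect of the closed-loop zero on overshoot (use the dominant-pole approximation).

24%

Forward path: (34.6 + 0.53s)·4/(s(s+7.6)). The closed-loop characteristic equation is s² + (7.6 + 4·0.53)s + 4·34.6 = 0.
That is s² + 9.72s + 138.4 = 0, so ω_n = 11.76 rad/s and ζ = 9.72/(2·11.76) = 0.4131.
%OS = 100·exp(−πζ/√(1−ζ²)) = 24%.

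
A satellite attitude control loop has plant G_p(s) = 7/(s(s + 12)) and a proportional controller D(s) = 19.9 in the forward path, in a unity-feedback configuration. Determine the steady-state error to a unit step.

The open loop D(s)G_p(s) has a pole at the origin (type 1), so the static position error constant is infinite and e_ss = 1/(1+∞) = 0.

0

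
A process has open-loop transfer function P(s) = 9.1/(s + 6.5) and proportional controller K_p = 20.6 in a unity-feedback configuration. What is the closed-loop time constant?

τ = 0.00516 s

Closed-loop transfer function: T(s) = K_p·P(s)/(1 + K_p·P(s)) = 187.5/(s + 6.5 + 187.5) = 187.5/(s + 194).
Time constant τ = 1/194 = 0.00516 s.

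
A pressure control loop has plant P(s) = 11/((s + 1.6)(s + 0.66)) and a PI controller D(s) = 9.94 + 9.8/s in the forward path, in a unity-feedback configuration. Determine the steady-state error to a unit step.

The open loop D(s)P(s) has a pole at the origin (type 1), so the static position error constant is infinite and e_ss = 1/(1+∞) = 0.

0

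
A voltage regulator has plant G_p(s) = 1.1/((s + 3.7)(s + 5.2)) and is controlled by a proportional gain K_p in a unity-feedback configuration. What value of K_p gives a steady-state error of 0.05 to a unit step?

The loop is type 0, so e_ss(step) = 1/(1 + K_pos) with K_pos = K_p·G_p(0).
G_p(0) = 0.05717. Require 1/(1 + K_p·0.05717) = 0.05, so 1 + 0.05717·K_p = 20.
K_p = (20 − 1)/0.05717 = 332.

K_p = 332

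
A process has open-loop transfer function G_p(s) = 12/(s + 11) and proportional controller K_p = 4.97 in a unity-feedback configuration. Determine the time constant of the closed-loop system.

τ = 0.0142 s

Closed-loop transfer function: T(s) = K_p·G_p(s)/(1 + K_p·G_p(s)) = 59.64/(s + 11 + 59.64) = 59.64/(s + 70.64).
Time constant τ = 1/70.64 = 0.0142 s.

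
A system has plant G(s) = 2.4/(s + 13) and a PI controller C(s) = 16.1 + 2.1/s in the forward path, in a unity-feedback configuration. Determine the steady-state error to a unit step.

The open loop C(s)G(s) has a pole at the origin (type 1), so the static position error constant is infinite and e_ss = 1/(1+∞) = 0.

0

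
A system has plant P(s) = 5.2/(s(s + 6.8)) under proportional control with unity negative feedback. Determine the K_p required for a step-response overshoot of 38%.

From %OS = 100·exp(−πζ/√(1−ζ²)) = 38%, ζ = −ln(0.38)/√(π²+ln²(0.38)) = 0.2943.
Characteristic equation s² + 6.8s + 5.2K_p = 0 gives ζ = 6.8/(2√(5.2K_p)).
Setting ζ = 0.2943: √(5.2K_p) = 6.8/(2·0.2943) = 11.55, so K_p = 133.4/5.2 = 25.7.

K_p = 25.7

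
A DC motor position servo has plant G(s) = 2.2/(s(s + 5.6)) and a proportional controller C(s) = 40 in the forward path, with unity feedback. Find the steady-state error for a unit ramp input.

0.0636

The loop has one pole at the origin (type 1). Velocity error constant K_v = lim_{s→0} s·C(s)G(s) = 40·2.2/5.6 = 15.71.
Steady-state error to a unit ramp: e_ss = 1/K_v = 0.0636.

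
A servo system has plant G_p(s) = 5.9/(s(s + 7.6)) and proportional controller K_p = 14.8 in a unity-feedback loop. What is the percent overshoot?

The closed-loop denominator s² + 7.6s + 87.32 gives ω_n = √87.32 = 9.345 and ζ = 7.6/(2ω_n) = 0.4067.
%OS = 100·exp(−πζ/√(1−ζ²)) = 100·exp(−π·0.4067/√0.8346) = 24.7%.

24.7%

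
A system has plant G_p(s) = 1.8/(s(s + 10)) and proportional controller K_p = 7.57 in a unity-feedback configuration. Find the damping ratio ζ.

1 + K_p·G_p(s) = 0 gives s² + 10s + 13.63 = 0.
So ω_n² = 13.63 ⇒ ω_n = 3.691 rad/s, and ζ = 10/(2ω_n) = 1.35.

ζ = 1.35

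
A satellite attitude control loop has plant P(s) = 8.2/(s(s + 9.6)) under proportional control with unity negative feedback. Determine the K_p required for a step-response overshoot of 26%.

K_p = 18.1

From %OS = 100·exp(−πζ/√(1−ζ²)) = 26%, ζ = −ln(0.26)/√(π²+ln²(0.26)) = 0.3941.
Characteristic equation s² + 9.6s + 8.2K_p = 0 gives ζ = 9.6/(2√(8.2K_p)).
Setting ζ = 0.3941: √(8.2K_p) = 9.6/(2·0.3941) = 12.18, so K_p = 148.4/8.2 = 18.1.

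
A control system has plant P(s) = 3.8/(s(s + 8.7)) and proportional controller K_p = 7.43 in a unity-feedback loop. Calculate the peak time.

Closed-loop characteristic equation: s² + 8.7s + 28.23 = 0, so ω_n = 5.314 rad/s and ζ = 8.7/(2·5.314) = 0.8187.
Damped frequency ω_d = ω_n√(1−ζ²) = 3.051 rad/s, so peak time T_p = π/ω_d = 1.03 s.

T_p = 1.03 s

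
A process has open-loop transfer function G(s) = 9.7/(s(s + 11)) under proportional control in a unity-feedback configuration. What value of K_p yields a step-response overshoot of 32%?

K_p = 26.8

From %OS = 100·exp(−πζ/√(1−ζ²)) = 32%, ζ = −ln(0.32)/√(π²+ln²(0.32)) = 0.341.
Characteristic equation s² + 11s + 9.7K_p = 0 gives ζ = 11/(2√(9.7K_p)).
Setting ζ = 0.341: √(9.7K_p) = 11/(2·0.341) = 16.13, so K_p = 260.2/9.7 = 26.8.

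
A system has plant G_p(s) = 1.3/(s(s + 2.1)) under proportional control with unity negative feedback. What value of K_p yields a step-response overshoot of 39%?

From %OS = 100·exp(−πζ/√(1−ζ²)) = 39%, ζ = −ln(0.39)/√(π²+ln²(0.39)) = 0.2871.
Characteristic equation s² + 2.1s + 1.3K_p = 0 gives ζ = 2.1/(2√(1.3K_p)).
Setting ζ = 0.2871: √(1.3K_p) = 2.1/(2·0.2871) = 3.657, so K_p = 13.38/1.3 = 10.3.

K_p = 10.3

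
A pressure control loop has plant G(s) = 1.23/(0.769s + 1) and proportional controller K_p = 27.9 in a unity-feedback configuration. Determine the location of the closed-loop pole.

Closed loop: T(s) = K_p·G/(1+K_p·G) = 34.32/(0.769s + 1 + 34.32), with pole at s = −(1 + 34.32)/0.769 = −45.93.

s = -45.93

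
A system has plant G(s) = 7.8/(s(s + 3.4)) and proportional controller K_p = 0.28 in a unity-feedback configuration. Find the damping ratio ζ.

ζ = 1.15

With unity feedback the closed-loop characteristic equation is s² + 3.4s + 0.28·7.8 = s² + 3.4s + 2.184 = 0.
Matching s² + 2ζω_n s + ω_n²: ω_n = √2.184 = 1.478 rad/s and 2ζω_n = 3.4, so ζ = 3.4/(2·1.478) = 1.15.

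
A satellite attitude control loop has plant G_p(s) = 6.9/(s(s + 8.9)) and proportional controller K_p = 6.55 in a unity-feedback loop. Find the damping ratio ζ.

ζ = 0.662

The closed-loop denominator is s(s+8.9) + 6.55·6.9 = s² + 8.9s + 45.2.
So ω_n² = 45.2 ⇒ ω_n = 6.723 rad/s, and ζ = 8.9/(2ω_n) = 0.662.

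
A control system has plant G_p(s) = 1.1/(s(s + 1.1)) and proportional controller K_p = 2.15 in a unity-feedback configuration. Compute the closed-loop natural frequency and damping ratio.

The closed-loop denominator is s(s+1.1) + 2.15·1.1 = s² + 1.1s + 2.365.
So ω_n² = 2.365 ⇒ ω_n = 1.538 rad/s, and ζ = 1.1/(2ω_n) = 0.358.

ω_n = 1.54 rad/s, ζ = 0.358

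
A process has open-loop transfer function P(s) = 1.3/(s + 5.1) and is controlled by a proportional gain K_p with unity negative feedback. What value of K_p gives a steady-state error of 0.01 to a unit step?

For a type-0 loop with proportional control, e_ss = 1/(1 + K_p·P(0)).
P(0) = 0.2549. Require 1/(1 + K_p·0.2549) = 0.01, so 1 + 0.2549·K_p = 100.
K_p = (100 − 1)/0.2549 = 388.

K_p = 388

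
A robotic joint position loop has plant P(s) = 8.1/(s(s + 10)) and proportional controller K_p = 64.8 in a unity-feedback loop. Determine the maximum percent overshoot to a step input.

49.5%

The closed-loop denominator s² + 10s + 524.9 gives ω_n = √524.9 = 22.91 and ζ = 10/(2ω_n) = 0.2182.
%OS = 100·exp(−πζ/√(1−ζ²)) = 100·exp(−π·0.2182/√0.9524) = 49.5%.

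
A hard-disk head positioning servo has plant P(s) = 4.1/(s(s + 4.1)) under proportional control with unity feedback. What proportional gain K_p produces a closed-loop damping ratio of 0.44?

Closed-loop characteristic equation: s² + 4.1s + K_p·4.1 = 0.
So ω_n = √(4.1K_p) and 2ζω_n = 4.1, giving ζ = 4.1/(2√(4.1K_p)).
Setting ζ = 0.44: √(4.1K_p) = 4.1/(2·0.44) = 4.659, so K_p = 21.71/4.1 = 5.29.

K_p = 5.29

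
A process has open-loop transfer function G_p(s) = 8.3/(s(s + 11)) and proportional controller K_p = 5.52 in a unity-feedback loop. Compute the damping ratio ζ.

With unity feedback the closed-loop characteristic equation is s² + 11s + 5.52·8.3 = s² + 11s + 45.82 = 0.
Matching s² + 2ζω_n s + ω_n²: ω_n = √45.82 = 6.769 rad/s and 2ζω_n = 11, so ζ = 11/(2·6.769) = 0.813.

ζ = 0.813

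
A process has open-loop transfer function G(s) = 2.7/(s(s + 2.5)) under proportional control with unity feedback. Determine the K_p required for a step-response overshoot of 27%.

K_p = 3.91

From %OS = 100·exp(−πζ/√(1−ζ²)) = 27%, ζ = −ln(0.27)/√(π²+ln²(0.27)) = 0.3847.
Characteristic equation s² + 2.5s + 2.7K_p = 0 gives ζ = 2.5/(2√(2.7K_p)).
Setting ζ = 0.3847: √(2.7K_p) = 2.5/(2·0.3847) = 3.249, so K_p = 10.56/2.7 = 3.91.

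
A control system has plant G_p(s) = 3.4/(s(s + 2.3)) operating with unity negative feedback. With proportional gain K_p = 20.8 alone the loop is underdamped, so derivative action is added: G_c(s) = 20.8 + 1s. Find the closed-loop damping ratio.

ζ = 0.339

Forward path: (20.8 + 1s)·3.4/(s(s+2.3)). The closed-loop characteristic equation is s² + (2.3 + 3.4·1)s + 3.4·20.8 = 0.
That is s² + 5.7s + 70.72 = 0, so ω_n = 8.41 rad/s and ζ = 5.7/(2·8.41) = 0.3389.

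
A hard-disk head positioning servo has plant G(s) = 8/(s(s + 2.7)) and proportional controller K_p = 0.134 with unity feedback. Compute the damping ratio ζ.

ζ = 1.3

With unity feedback the closed-loop characteristic equation is s² + 2.7s + 0.134·8 = s² + 2.7s + 1.072 = 0.
Matching s² + 2ζω_n s + ω_n²: ω_n = √1.072 = 1.035 rad/s and 2ζω_n = 2.7, so ζ = 2.7/(2·1.035) = 1.3.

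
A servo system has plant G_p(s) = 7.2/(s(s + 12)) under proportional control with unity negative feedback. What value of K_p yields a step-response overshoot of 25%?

From %OS = 100·exp(−πζ/√(1−ζ²)) = 25%, ζ = −ln(0.25)/√(π²+ln²(0.25)) = 0.4037.
Characteristic equation s² + 12s + 7.2K_p = 0 gives ζ = 12/(2√(7.2K_p)).
Setting ζ = 0.4037: √(7.2K_p) = 12/(2·0.4037) = 14.86, so K_p = 220.9/7.2 = 30.7.

K_p = 30.7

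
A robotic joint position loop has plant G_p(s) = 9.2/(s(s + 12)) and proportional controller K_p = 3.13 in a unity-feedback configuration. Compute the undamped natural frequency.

ω_n = 5.37 rad/s

The closed-loop denominator is s(s+12) + 3.13·9.2 = s² + 12s + 28.8.
So ω_n² = 28.8 ⇒ ω_n = 5.366 rad/s, and ζ = 12/(2ω_n) = 1.12.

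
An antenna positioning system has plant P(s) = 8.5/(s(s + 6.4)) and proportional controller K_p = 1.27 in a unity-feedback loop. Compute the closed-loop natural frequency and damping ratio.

1 + K_p·P(s) = 0 gives s² + 6.4s + 10.79 = 0.
Matching s² + 2ζω_n s + ω_n²: ω_n = √10.79 = 3.286 rad/s and 2ζω_n = 6.4, so ζ = 6.4/(2·3.286) = 0.974.

ω_n = 3.29 rad/s, ζ = 0.974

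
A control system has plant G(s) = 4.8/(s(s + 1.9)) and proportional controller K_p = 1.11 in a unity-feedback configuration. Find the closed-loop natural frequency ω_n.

ω_n = 2.31 rad/s

1 + K_p·G(s) = 0 gives s² + 1.9s + 5.328 = 0.
Matching s² + 2ζω_n s + ω_n²: ω_n = √5.328 = 2.308 rad/s and 2ζω_n = 1.9, so ζ = 1.9/(2·2.308) = 0.412.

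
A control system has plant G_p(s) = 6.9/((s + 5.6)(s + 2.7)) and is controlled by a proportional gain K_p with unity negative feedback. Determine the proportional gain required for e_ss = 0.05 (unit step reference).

For a type-0 loop with proportional control, e_ss = 1/(1 + K_p·G_p(0)).
G_p(0) = 0.4563. Require 1/(1 + K_p·0.4563) = 0.05, so 1 + 0.4563·K_p = 20.
K_p = (20 − 1)/0.4563 = 41.6.

K_p = 41.6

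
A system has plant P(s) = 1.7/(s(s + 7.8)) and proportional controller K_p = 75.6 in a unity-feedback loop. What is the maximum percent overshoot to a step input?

Closed-loop characteristic equation: s² + 7.8s + 128.5 = 0, so ω_n = 11.34 rad/s and ζ = 7.8/(2·11.34) = 0.344.
%OS = 100·exp(−πζ/√(1−ζ²)) = 100·exp(−π·0.344/√0.8817) = 31.6%.

31.6%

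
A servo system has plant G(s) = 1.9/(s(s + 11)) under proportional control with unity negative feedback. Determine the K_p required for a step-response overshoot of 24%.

K_p = 93.1

From %OS = 100·exp(−πζ/√(1−ζ²)) = 24%, ζ = −ln(0.24)/√(π²+ln²(0.24)) = 0.4136.
Characteristic equation s² + 11s + 1.9K_p = 0 gives ζ = 11/(2√(1.9K_p)).
Setting ζ = 0.4136: √(1.9K_p) = 11/(2·0.4136) = 13.3, so K_p = 176.8/1.9 = 93.1.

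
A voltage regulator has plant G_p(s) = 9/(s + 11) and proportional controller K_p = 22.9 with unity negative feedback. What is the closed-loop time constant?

Closed-loop transfer function: T(s) = K_p·G_p(s)/(1 + K_p·G_p(s)) = 206.1/(s + 11 + 206.1) = 206.1/(s + 217.1).
Time constant τ = 1/217.1 = 0.00461 s.

τ = 0.00461 s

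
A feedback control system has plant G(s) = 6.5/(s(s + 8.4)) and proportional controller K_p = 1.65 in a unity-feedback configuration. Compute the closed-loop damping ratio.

1 + K_p·G(s) = 0 gives s² + 8.4s + 10.72 = 0.
Matching s² + 2ζω_n s + ω_n²: ω_n = √10.72 = 3.275 rad/s and 2ζω_n = 8.4, so ζ = 8.4/(2·3.275) = 1.28.

ζ = 1.28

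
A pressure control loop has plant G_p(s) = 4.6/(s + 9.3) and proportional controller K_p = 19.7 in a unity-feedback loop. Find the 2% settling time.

T_s ≈ 0.04 s

Closed-loop transfer function: T(s) = K_p·G_p(s)/(1 + K_p·G_p(s)) = 90.62/(s + 9.3 + 90.62) = 90.62/(s + 99.92).
Time constant τ = 1/99.92 = 0.01001 s, so the 2% settling time is about 4τ = 0.04 s.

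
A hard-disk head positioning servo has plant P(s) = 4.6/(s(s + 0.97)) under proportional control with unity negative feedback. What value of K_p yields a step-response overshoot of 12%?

K_p = 0.163

From %OS = 100·exp(−πζ/√(1−ζ²)) = 12%, ζ = −ln(0.12)/√(π²+ln²(0.12)) = 0.5594.
Characteristic equation s² + 0.97s + 4.6K_p = 0 gives ζ = 0.97/(2√(4.6K_p)).
Setting ζ = 0.5594: √(4.6K_p) = 0.97/(2·0.5594) = 0.867, so K_p = 0.7516/4.6 = 0.163.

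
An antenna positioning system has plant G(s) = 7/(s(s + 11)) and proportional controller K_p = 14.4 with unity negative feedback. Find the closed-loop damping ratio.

ζ = 0.548

With unity feedback the closed-loop characteristic equation is s² + 11s + 14.4·7 = s² + 11s + 100.8 = 0.
So ω_n² = 100.8 ⇒ ω_n = 10.04 rad/s, and ζ = 11/(2ω_n) = 0.548.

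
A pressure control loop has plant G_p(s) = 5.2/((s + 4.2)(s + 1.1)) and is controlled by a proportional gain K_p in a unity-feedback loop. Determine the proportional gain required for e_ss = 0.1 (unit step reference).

K_p = 8

The loop is type 0, so e_ss(step) = 1/(1 + K_pos) with K_pos = K_p·G_p(0).
G_p(0) = 1.126. Require 1/(1 + K_p·1.126) = 0.1, so 1 + 1.126·K_p = 10.
K_p = (10 − 1)/1.126 = 8.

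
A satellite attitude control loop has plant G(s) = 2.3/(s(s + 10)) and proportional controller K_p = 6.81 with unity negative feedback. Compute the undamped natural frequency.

1 + K_p·G(s) = 0 gives s² + 10s + 15.66 = 0.
So ω_n² = 15.66 ⇒ ω_n = 3.958 rad/s, and ζ = 10/(2ω_n) = 1.26.

ω_n = 3.96 rad/s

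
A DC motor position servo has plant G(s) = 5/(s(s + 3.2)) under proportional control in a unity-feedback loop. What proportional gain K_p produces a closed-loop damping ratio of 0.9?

Closed-loop characteristic equation: s² + 3.2s + K_p·5 = 0.
So ω_n = √(5K_p) and 2ζω_n = 3.2, giving ζ = 3.2/(2√(5K_p)).
Setting ζ = 0.9: √(5K_p) = 3.2/(2·0.9) = 1.778, so K_p = 3.16/5 = 0.632.

K_p = 0.632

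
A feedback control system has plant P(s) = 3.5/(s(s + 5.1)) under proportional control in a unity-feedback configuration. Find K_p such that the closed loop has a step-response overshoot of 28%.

From %OS = 100·exp(−πζ/√(1−ζ²)) = 28%, ζ = −ln(0.28)/√(π²+ln²(0.28)) = 0.3755.
Characteristic equation s² + 5.1s + 3.5K_p = 0 gives ζ = 5.1/(2√(3.5K_p)).
Setting ζ = 0.3755: √(3.5K_p) = 5.1/(2·0.3755) = 6.79, so K_p = 46.11/3.5 = 13.2.

K_p = 13.2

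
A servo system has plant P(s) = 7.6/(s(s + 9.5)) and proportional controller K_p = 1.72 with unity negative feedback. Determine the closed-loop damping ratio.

1 + K_p·P(s) = 0 gives s² + 9.5s + 13.07 = 0.
Matching s² + 2ζω_n s + ω_n²: ω_n = √13.07 = 3.616 rad/s and 2ζω_n = 9.5, so ζ = 9.5/(2·3.616) = 1.31.

ζ = 1.31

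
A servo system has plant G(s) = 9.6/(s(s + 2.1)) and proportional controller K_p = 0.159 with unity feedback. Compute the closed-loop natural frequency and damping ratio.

ω_n = 1.24 rad/s, ζ = 0.85

With unity feedback the closed-loop characteristic equation is s² + 2.1s + 0.159·9.6 = s² + 2.1s + 1.526 = 0.
Matching s² + 2ζω_n s + ω_n²: ω_n = √1.526 = 1.235 rad/s and 2ζω_n = 2.1, so ζ = 2.1/(2·1.235) = 0.85.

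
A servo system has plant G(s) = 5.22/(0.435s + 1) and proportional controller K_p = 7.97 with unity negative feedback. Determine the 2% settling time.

Closed loop: T(s) = K_p·G/(1+K_p·G) = 41.6/(0.435s + 1 + 41.6), with pole at s = −(1 + 41.6)/0.435 = −97.94.
τ = 1/97.94 = 0.01021 s, so 2% settling time ≈ 4τ = 0.0408 s.

T_s ≈ 0.0408 s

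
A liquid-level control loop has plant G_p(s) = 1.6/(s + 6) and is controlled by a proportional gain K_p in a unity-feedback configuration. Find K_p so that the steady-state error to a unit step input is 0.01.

For a type-0 loop with proportional control, e_ss = 1/(1 + K_p·G_p(0)).
G_p(0) = 0.2667. Require 1/(1 + K_p·0.2667) = 0.01, so 1 + 0.2667·K_p = 100.
K_p = (100 − 1)/0.2667 = 371.

K_p = 371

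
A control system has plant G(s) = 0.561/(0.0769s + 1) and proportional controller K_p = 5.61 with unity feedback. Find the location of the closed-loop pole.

Closed loop: T(s) = K_p·G/(1+K_p·G) = 3.147/(0.0769s + 1 + 3.147), with pole at s = −(1 + 3.147)/0.0769 = −53.93.

s = -53.93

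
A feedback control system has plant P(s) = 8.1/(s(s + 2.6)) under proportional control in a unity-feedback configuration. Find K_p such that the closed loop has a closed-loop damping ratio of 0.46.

K_p = 0.986

Closed-loop characteristic equation: s² + 2.6s + K_p·8.1 = 0.
So ω_n = √(8.1K_p) and 2ζω_n = 2.6, giving ζ = 2.6/(2√(8.1K_p)).
Setting ζ = 0.46: √(8.1K_p) = 2.6/(2·0.46) = 2.826, so K_p = 7.987/8.1 = 0.986.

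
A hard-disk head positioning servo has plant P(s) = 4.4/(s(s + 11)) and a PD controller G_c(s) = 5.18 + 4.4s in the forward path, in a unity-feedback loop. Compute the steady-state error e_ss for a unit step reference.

The open loop G_c(s)P(s) has a pole at the origin (type 1), so the static position error constant is infinite and e_ss = 1/(1+∞) = 0.

0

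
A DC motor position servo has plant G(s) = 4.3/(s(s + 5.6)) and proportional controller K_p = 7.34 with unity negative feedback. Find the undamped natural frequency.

ω_n = 5.62 rad/s

1 + K_p·G(s) = 0 gives s² + 5.6s + 31.56 = 0.
So ω_n² = 31.56 ⇒ ω_n = 5.618 rad/s, and ζ = 5.6/(2ω_n) = 0.498.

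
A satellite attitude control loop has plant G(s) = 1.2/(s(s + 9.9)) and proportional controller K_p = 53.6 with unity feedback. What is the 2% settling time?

From 1 + K_pG(s) = 0: s² + 9.9s + 64.32 = 0 ⇒ ω_n = 8.02, ζ = 0.6172.
2% settling time T_s ≈ 4/(ζω_n) = 4/4.95 = 0.808 s.

T_s ≈ 0.808 s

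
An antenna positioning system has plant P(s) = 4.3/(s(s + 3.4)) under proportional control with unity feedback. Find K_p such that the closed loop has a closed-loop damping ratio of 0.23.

K_p = 12.7

Closed-loop characteristic equation: s² + 3.4s + K_p·4.3 = 0.
So ω_n = √(4.3K_p) and 2ζω_n = 3.4, giving ζ = 3.4/(2√(4.3K_p)).
Setting ζ = 0.23: √(4.3K_p) = 3.4/(2·0.23) = 7.391, so K_p = 54.63/4.3 = 12.7.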